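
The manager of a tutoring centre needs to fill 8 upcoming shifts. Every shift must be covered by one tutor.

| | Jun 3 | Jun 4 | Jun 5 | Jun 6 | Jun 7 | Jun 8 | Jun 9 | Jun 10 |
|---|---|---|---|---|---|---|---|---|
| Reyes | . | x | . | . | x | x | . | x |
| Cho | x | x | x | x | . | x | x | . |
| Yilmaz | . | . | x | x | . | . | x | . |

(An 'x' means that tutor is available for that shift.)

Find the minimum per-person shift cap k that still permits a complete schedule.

With 3 tutors and 8 worker-slots to fill, someone must work at least ⌈8/3⌉ = 3 shifts, so k ≥ 3.
k = 3 works: Jun 3→Cho, Jun 4→Reyes, Jun 5→Cho, Jun 6→Yilmaz, Jun 7→Reyes, Jun 8→Cho, Jun 9→Yilmaz, Jun 10→Reyes.
Loads: Reyes 3, Cho 3, Yilmaz 2 — all ≤ 3.

3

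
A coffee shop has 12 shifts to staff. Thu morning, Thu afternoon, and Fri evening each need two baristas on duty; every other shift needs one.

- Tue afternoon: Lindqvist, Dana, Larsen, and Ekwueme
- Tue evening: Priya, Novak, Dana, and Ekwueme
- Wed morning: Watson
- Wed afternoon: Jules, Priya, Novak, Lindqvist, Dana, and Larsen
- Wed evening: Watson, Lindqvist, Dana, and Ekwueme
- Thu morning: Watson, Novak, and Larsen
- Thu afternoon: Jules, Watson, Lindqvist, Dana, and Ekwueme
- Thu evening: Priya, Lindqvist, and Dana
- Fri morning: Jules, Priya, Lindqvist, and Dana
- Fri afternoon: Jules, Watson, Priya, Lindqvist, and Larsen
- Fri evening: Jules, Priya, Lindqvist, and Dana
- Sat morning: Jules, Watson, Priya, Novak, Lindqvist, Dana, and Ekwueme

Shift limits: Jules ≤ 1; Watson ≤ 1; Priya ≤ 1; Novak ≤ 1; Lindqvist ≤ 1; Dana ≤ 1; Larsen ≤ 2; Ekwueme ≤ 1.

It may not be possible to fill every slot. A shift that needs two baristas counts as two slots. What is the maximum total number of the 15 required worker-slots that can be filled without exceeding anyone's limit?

Total capacity across all baristas is 1+1+1+1+1+1+2+1 = 9, and 15 slots are needed, so at most 9 can be filled.
An assignment achieving 9: Tue afternoon→Lindqvist, Tue evening→Dana, Wed morning→Watson, Wed evening→Ekwueme, Thu morning→Novak+Larsen, Thu evening→Priya, Fri morning→Jules, Fri afternoon→Larsen.
Loads: Jules 1/1, Watson 1/1, Priya 1/1, Novak 1/1, Lindqvist 1/1, Dana 1/1, Larsen 2/2, Ekwueme 1/1.

9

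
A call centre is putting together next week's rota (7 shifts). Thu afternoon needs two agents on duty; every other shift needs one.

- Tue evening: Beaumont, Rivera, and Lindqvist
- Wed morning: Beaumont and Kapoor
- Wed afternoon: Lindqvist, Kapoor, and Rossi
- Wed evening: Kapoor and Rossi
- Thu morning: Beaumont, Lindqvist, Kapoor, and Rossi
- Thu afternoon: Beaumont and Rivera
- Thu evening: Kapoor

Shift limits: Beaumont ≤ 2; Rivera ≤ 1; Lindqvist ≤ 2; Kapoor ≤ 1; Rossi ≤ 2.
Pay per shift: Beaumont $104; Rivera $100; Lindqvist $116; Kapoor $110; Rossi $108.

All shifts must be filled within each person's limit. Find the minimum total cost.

$866

Thu afternoon can only be covered by Beaumont and Rivera, so that assignment is forced.
Thu evening can only be covered by Kapoor, so that assignment is forced.
Picking the cheapest available agent for each shift independently would cost $838, but that ignores the shift limits.
An optimal schedule: Tue evening→Lindqvist, Wed morning→Beaumont, Wed afternoon→Lindqvist, Wed evening→Rossi, Thu morning→Rossi, Thu afternoon→Beaumont+Rivera, Thu evening→Kapoor.
Total: 116 + 104 + 116 + 108 + 108 + 104 + 100 + 110 = $866.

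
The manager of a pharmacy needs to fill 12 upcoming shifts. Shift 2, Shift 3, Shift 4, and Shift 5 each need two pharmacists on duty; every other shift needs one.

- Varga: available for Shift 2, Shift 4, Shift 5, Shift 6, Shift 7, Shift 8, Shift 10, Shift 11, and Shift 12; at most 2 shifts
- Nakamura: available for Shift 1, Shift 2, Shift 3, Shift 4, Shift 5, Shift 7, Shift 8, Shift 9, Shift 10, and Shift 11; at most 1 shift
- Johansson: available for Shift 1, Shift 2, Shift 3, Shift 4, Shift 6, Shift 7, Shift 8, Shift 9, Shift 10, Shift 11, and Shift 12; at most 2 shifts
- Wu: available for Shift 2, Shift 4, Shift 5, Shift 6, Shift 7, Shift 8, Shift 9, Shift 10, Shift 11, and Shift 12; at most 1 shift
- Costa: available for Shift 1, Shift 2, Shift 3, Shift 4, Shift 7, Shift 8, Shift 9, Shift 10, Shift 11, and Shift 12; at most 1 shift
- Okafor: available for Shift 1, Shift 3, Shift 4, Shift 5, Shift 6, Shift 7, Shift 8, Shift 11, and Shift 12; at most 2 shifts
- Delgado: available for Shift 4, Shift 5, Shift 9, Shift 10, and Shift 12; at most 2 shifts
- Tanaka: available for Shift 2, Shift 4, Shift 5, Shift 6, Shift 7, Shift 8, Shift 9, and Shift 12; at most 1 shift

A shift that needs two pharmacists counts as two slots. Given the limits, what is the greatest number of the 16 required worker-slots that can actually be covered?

12

Total capacity across all pharmacists is 2+1+2+1+1+2+2+1 = 12, and 16 slots are needed, so at most 12 can be filled.
An assignment achieving 12: Shift 1→Nakamura, Shift 2→Varga+Johansson, Shift 3→Johansson+Costa, Shift 5→Wu+Okafor, Shift 6→Varga, Shift 7→Tanaka, Shift 9→Delgado, Shift 10→Delgado, Shift 11→Okafor.
Loads: Varga 2/2, Nakamura 1/1, Johansson 2/2, Wu 1/1, Costa 1/1, Okafor 2/2, Delgado 2/2, Tanaka 1/1.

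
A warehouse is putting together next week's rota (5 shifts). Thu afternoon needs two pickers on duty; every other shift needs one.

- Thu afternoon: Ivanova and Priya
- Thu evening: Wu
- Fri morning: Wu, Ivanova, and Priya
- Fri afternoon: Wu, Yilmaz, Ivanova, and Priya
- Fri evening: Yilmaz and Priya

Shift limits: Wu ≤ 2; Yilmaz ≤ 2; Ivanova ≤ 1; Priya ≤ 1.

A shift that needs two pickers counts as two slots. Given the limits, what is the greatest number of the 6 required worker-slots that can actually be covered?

Total capacity across all pickers is 2+2+1+1 = 6, and 6 slots are needed, so at most 6 can be filled.
An assignment achieving 6: Thu afternoon→Ivanova+Priya, Thu evening→Wu, Fri morning→Wu, Fri afternoon→Yilmaz, Fri evening→Yilmaz.
Loads: Wu 2/2, Yilmaz 2/2, Ivanova 1/1, Priya 1/1.

6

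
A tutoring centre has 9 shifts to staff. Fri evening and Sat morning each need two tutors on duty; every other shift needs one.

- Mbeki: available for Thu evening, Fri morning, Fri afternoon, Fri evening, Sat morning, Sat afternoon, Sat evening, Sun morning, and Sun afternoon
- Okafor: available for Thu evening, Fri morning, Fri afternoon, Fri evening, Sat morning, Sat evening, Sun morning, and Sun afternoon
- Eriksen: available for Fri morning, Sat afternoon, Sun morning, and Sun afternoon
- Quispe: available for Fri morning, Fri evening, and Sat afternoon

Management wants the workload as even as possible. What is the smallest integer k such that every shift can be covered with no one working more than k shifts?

3

With 4 tutors and 11 worker-slots to fill, someone must work at least ⌈11/4⌉ = 3 shifts, so k ≥ 3.
k = 3 works: Thu evening→Mbeki, Fri morning→Quispe, Fri afternoon→Mbeki, Fri evening→Okafor+Quispe, Sat morning→Mbeki+Okafor, Sat afternoon→Eriksen, Sat evening→Okafor, Sun morning→Eriksen, Sun afternoon→Eriksen.
Loads: Mbeki 3, Okafor 3, Eriksen 3, Quispe 2 — all ≤ 3.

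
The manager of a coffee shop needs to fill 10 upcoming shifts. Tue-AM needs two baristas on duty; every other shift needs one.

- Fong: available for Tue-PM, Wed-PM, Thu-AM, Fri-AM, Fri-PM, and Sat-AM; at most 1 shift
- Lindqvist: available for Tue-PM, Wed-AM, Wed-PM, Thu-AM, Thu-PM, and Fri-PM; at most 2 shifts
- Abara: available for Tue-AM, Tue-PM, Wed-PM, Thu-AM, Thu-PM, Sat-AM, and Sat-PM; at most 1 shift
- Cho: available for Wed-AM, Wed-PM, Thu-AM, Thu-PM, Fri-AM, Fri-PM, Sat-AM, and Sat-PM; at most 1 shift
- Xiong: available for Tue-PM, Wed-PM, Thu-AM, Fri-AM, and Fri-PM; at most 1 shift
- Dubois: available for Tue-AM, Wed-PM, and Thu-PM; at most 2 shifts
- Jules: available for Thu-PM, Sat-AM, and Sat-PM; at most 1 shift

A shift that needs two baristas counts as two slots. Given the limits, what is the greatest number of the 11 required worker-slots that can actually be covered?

9

Total capacity across all baristas is 1+2+1+1+1+2+1 = 9, and 11 slots are needed, so at most 9 can be filled.
An assignment achieving 9: Tue-AM→Abara+Dubois, Tue-PM→Lindqvist, Wed-AM→Lindqvist, Thu-PM→Dubois, Fri-AM→Fong, Fri-PM→Xiong, Sat-AM→Jules, Sat-PM→Cho.
Loads: Fong 1/1, Lindqvist 2/2, Abara 1/1, Cho 1/1, Xiong 1/1, Dubois 2/2, Jules 1/1.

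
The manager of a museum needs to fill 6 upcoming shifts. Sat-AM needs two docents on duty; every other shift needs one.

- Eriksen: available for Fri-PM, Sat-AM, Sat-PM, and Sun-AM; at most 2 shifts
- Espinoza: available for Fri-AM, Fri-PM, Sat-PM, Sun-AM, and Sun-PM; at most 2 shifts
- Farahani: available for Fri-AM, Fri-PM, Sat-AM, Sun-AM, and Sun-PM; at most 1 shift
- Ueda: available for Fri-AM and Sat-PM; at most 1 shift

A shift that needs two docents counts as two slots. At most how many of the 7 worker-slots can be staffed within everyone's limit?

Total capacity across all docents is 2+2+1+1 = 6, and 7 slots are needed, so at most 6 can be filled.
An assignment achieving 6: Fri-AM→Espinoza, Fri-PM→Eriksen, Sat-AM→Eriksen+Farahani, Sat-PM→Ueda, Sun-PM→Espinoza.
Loads: Eriksen 2/2, Espinoza 2/2, Farahani 1/1, Ueda 1/1.

6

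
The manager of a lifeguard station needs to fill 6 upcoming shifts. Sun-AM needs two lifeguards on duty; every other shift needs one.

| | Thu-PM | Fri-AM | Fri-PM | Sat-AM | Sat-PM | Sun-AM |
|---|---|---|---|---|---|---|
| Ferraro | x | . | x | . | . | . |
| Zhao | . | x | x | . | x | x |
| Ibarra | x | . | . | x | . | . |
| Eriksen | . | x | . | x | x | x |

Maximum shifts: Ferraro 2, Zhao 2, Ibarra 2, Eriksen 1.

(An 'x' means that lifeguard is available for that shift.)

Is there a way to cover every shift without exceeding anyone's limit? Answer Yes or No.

Total capacity is 7 and 7 slots are needed, so capacity alone doesn't rule it out.
Shifts {Fri-AM, Sat-PM, Sun-AM} need 4 worker-slots in total, but the lifeguards available for any of those shifts (Zhao and Eriksen) can supply at most 3 among them. So no valid schedule exists.

No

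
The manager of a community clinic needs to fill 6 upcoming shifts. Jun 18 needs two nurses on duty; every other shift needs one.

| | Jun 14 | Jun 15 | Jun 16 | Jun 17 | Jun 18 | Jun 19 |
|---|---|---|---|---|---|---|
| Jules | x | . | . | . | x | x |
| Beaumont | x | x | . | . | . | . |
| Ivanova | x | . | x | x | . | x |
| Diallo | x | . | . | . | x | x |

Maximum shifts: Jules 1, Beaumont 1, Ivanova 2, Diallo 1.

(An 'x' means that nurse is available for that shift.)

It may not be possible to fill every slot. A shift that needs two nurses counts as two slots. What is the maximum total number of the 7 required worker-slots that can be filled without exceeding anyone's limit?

Total capacity across all nurses is 1+1+2+1 = 5, and 7 slots are needed, so at most 5 can be filled.
An assignment achieving 5: Jun 15→Beaumont, Jun 16→Ivanova, Jun 17→Ivanova, Jun 18→Jules+Diallo.
Loads: Jules 1/1, Beaumont 1/1, Ivanova 2/2, Diallo 1/1.

5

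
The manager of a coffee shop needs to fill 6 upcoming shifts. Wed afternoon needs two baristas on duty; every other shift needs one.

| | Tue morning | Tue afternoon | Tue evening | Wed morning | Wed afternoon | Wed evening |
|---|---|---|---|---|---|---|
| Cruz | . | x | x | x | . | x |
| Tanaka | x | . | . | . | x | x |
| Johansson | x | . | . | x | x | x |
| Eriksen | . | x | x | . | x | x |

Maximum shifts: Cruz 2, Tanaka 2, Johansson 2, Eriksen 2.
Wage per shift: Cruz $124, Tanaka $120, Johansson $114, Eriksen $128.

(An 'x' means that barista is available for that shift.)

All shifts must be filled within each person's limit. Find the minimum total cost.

$844

Picking the cheapest available barista for each shift independently would cost $824, but that ignores the shift limits.
An optimal schedule: Tue morning→Tanaka, Tue afternoon→Cruz, Tue evening→Cruz, Wed morning→Johansson, Wed afternoon→Tanaka+Johansson, Wed evening→Eriksen.
Total: 120 + 124 + 124 + 114 + 120 + 114 + 128 = $844.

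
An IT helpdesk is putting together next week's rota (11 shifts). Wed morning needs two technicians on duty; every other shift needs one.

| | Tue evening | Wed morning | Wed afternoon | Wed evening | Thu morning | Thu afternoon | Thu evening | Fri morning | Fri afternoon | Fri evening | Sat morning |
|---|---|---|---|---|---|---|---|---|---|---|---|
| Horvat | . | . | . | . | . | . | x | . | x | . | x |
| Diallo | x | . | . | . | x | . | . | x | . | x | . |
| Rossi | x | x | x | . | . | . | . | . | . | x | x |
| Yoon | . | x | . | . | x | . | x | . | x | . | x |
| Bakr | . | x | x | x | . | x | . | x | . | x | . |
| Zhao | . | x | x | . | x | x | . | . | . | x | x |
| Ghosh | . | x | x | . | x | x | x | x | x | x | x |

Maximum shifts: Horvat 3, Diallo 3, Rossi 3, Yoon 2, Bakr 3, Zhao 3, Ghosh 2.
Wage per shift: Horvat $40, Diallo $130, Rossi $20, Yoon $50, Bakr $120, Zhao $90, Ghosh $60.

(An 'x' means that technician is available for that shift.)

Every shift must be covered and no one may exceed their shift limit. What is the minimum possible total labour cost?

$610

Wed evening can only be covered by Bakr, so that assignment is forced.
Picking the cheapest available technician for each shift independently would cost $520, but that ignores the shift limits.
An optimal schedule: Tue evening→Rossi, Wed morning→Yoon+Zhao, Wed afternoon→Rossi, Wed evening→Bakr, Thu morning→Yoon, Thu afternoon→Ghosh, Thu evening→Horvat, Fri morning→Ghosh, Fri afternoon→Horvat, Fri evening→Rossi, Sat morning→Horvat.
Total: 20 + 50 + 90 + 20 + 120 + 50 + 60 + 40 + 60 + 40 + 20 + 40 = $610.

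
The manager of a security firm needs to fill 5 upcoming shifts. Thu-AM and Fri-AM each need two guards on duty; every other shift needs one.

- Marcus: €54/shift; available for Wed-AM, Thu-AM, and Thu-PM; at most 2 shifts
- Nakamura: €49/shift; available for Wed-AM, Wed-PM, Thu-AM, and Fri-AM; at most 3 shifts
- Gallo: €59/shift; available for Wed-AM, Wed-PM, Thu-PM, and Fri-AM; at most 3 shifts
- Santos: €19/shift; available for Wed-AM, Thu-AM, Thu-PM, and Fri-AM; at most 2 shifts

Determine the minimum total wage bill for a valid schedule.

€293

Picking the cheapest available guard for each shift independently would cost €223, but that ignores the shift limits.
An optimal schedule: Wed-AM→Marcus, Wed-PM→Nakamura, Thu-AM→Santos+Nakamura, Thu-PM→Marcus, Fri-AM→Santos+Nakamura.
Total: 54 + 49 + 19 + 49 + 54 + 19 + 49 = €293.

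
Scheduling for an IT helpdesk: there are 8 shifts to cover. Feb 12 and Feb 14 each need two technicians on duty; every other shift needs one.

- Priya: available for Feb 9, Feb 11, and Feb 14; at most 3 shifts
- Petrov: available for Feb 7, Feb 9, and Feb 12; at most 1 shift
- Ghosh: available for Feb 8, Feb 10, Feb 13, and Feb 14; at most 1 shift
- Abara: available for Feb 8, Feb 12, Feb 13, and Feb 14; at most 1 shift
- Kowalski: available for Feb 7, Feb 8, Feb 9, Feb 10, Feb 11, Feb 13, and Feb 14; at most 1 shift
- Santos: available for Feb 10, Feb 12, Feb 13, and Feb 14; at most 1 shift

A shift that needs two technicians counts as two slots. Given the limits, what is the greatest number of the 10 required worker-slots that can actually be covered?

8

Total capacity across all technicians is 3+1+1+1+1+1 = 8, and 10 slots are needed, so at most 8 can be filled.
An assignment achieving 8: Feb 7→Petrov, Feb 8→Ghosh, Feb 9→Priya, Feb 10→Kowalski, Feb 11→Priya, Feb 12→Abara+Santos, Feb 14→Priya.
Loads: Priya 3/3, Petrov 1/1, Ghosh 1/1, Abara 1/1, Kowalski 1/1, Santos 1/1.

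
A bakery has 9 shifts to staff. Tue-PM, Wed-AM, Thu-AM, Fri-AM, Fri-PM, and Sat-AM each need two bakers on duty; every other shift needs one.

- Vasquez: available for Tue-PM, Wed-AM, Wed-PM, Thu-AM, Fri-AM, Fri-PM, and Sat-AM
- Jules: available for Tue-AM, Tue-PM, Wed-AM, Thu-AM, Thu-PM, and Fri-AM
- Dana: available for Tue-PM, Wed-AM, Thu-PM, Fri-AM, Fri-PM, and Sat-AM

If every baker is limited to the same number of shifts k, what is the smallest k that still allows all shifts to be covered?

With 3 bakers and 15 worker-slots to fill, someone must work at least ⌈15/3⌉ = 5 shifts, so k ≥ 5.
k = 5 works: Tue-AM→Jules, Tue-PM→Vasquez+Dana, Wed-AM→Jules+Dana, Wed-PM→Vasquez, Thu-AM→Vasquez+Jules, Thu-PM→Jules, Fri-AM→Jules+Dana, Fri-PM→Vasquez+Dana, Sat-AM→Vasquez+Dana.
Loads: Vasquez 5, Jules 5, Dana 5 — all ≤ 5.

5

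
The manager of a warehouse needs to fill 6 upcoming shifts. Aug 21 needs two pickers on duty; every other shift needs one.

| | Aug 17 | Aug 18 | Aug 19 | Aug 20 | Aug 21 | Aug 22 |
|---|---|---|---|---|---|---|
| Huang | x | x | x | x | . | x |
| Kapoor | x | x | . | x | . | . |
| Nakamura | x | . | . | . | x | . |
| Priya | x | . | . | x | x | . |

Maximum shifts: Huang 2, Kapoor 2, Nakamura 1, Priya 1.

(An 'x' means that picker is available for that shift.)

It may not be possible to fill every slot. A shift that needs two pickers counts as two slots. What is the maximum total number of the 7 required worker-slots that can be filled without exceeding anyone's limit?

6

Total capacity across all pickers is 2+2+1+1 = 6, and 7 slots are needed, so at most 6 can be filled.
An assignment achieving 6: Aug 18→Kapoor, Aug 19→Huang, Aug 20→Kapoor, Aug 21→Nakamura+Priya, Aug 22→Huang.
Loads: Huang 2/2, Kapoor 2/2, Nakamura 1/1, Priya 1/1.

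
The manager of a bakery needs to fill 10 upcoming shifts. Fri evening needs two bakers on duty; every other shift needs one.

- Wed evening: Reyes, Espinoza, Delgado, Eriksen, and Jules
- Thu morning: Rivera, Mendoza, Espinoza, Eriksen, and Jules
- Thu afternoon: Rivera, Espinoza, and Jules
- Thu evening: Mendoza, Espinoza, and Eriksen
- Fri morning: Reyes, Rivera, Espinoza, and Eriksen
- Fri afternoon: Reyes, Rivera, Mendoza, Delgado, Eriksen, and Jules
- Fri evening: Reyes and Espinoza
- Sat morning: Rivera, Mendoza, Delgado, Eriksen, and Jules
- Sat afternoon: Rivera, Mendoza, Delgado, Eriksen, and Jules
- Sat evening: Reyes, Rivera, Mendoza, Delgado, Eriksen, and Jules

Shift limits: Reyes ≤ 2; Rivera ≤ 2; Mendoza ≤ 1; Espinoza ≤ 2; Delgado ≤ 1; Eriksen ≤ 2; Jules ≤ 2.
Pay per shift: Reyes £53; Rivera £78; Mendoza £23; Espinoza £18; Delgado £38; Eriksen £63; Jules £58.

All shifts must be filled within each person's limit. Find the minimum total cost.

Fri evening can only be covered by Reyes and Espinoza, so that assignment is forced.
Picking the cheapest available baker for each shift independently would cost £253, but that ignores the shift limits.
An optimal schedule: Wed evening→Delgado, Thu morning→Jules, Thu afternoon→Espinoza, Thu evening→Mendoza, Fri morning→Reyes, Fri afternoon→Eriksen, Fri evening→Espinoza+Reyes, Sat morning→Jules, Sat afternoon→Eriksen, Sat evening→Rivera.
Total: 38 + 58 + 18 + 23 + 53 + 63 + 18 + 53 + 58 + 63 + 78 = £523.

£523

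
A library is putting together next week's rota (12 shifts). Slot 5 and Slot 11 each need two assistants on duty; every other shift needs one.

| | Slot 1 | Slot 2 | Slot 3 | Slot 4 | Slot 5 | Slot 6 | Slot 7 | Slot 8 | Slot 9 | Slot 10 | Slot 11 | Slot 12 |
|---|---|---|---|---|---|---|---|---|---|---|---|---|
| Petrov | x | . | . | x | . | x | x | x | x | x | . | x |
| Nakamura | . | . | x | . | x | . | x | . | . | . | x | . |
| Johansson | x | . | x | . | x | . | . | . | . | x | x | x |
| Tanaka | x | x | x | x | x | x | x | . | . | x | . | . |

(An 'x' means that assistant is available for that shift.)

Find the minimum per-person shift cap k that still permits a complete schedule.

With 4 assistants and 14 worker-slots to fill, someone must work at least ⌈14/4⌉ = 4 shifts, so k ≥ 4.
k = 4 works: Slot 1→Johansson, Slot 2→Tanaka, Slot 3→Nakamura, Slot 4→Petrov, Slot 5→Nakamura+Johansson, Slot 6→Petrov, Slot 7→Nakamura, Slot 8→Petrov, Slot 9→Petrov, Slot 10→Tanaka, Slot 11→Nakamura+Johansson, Slot 12→Johansson.
Loads: Petrov 4, Nakamura 4, Johansson 4, Tanaka 2 — all ≤ 4.

4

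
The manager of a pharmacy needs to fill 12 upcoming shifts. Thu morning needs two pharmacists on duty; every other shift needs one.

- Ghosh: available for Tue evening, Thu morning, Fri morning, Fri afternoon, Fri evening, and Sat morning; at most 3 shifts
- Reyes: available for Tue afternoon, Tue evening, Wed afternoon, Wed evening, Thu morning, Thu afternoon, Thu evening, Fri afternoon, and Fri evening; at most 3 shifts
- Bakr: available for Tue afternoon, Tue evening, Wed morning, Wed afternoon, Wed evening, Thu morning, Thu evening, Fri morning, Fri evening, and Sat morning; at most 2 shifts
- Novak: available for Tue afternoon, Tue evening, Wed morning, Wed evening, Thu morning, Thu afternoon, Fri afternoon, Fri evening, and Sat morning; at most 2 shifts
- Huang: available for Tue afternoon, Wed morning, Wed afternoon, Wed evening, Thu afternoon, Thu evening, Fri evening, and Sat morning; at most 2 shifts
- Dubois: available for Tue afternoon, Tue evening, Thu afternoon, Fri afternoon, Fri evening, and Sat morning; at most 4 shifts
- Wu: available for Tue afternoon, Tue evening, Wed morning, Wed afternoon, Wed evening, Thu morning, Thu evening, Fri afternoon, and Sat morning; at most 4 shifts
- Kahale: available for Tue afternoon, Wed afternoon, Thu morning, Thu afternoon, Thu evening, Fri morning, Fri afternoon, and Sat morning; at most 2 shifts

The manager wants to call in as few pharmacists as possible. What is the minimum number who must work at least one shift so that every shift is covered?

4

13 slots to fill and no one can take more than 4, so at least ⌈13/4⌉ = 4 pharmacists are needed.
Ghosh, Reyes, Dubois, and Wu alone can cover everything: Tue afternoon→Dubois, Tue evening→Dubois, Wed morning→Wu, Wed afternoon→Reyes, Wed evening→Reyes, Thu morning→Ghosh+Wu, Thu afternoon→Reyes, Thu evening→Wu, Fri morning→Ghosh, Fri afternoon→Dubois, Fri evening→Ghosh, Sat morning→Dubois.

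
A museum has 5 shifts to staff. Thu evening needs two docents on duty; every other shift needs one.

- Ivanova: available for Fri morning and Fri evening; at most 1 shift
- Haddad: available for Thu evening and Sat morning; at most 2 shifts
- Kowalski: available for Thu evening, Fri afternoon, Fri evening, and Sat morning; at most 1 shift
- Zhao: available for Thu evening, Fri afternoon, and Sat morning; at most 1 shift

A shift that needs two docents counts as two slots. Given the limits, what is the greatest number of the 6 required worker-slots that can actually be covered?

5

Total capacity across all docents is 1+2+1+1 = 5, and 6 slots are needed, so at most 5 can be filled.
An assignment achieving 5: Thu evening→Haddad+Zhao, Fri morning→Ivanova, Fri afternoon→Kowalski, Sat morning→Haddad.
Loads: Ivanova 1/1, Haddad 2/2, Kowalski 1/1, Zhao 1/1.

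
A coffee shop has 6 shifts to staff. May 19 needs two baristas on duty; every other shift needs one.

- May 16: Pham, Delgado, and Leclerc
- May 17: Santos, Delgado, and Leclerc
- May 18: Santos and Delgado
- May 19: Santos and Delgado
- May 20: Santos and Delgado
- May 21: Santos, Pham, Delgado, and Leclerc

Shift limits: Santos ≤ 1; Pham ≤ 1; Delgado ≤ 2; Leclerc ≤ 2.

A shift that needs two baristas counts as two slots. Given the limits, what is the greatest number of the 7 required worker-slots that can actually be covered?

6

Total capacity across all baristas is 1+1+2+2 = 6, and 7 slots are needed, so at most 6 can be filled.
An assignment achieving 6: May 16→Pham, May 17→Leclerc, May 18→Santos, May 19→Delgado, May 20→Delgado, May 21→Leclerc.
Loads: Santos 1/1, Pham 1/1, Delgado 2/2, Leclerc 2/2.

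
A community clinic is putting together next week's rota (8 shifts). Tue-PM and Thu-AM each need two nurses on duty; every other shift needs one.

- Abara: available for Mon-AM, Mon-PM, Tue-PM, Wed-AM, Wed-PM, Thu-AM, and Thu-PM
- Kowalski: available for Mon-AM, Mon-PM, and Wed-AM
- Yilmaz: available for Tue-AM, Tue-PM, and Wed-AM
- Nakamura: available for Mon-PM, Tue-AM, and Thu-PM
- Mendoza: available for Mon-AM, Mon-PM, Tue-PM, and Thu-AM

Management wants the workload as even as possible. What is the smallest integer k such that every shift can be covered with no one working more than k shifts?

With 5 nurses and 10 worker-slots to fill, someone must work at least ⌈10/5⌉ = 2 shifts, so k ≥ 2.
k = 2 works: Mon-AM→Kowalski, Mon-PM→Nakamura, Tue-AM→Yilmaz, Tue-PM→Yilmaz+Mendoza, Wed-AM→Kowalski, Wed-PM→Abara, Thu-AM→Abara+Mendoza, Thu-PM→Nakamura.
Loads: Abara 2, Kowalski 2, Yilmaz 2, Nakamura 2, Mendoza 2 — all ≤ 2.

2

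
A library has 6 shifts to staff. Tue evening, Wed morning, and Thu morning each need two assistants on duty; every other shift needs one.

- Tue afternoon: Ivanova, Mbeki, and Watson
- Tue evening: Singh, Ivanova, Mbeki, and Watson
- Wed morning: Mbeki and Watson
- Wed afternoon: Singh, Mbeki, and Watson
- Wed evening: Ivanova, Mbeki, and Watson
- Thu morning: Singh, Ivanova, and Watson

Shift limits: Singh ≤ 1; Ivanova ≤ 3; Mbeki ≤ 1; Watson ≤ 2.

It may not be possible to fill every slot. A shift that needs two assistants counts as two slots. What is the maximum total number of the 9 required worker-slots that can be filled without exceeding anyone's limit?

7

Total capacity across all assistants is 1+3+1+2 = 7, and 9 slots are needed, so at most 7 can be filled.
An assignment achieving 7: Tue afternoon→Ivanova, Wed morning→Mbeki+Watson, Wed afternoon→Singh, Wed evening→Ivanova, Thu morning→Ivanova+Watson.
Loads: Singh 1/1, Ivanova 3/3, Mbeki 1/1, Watson 2/2.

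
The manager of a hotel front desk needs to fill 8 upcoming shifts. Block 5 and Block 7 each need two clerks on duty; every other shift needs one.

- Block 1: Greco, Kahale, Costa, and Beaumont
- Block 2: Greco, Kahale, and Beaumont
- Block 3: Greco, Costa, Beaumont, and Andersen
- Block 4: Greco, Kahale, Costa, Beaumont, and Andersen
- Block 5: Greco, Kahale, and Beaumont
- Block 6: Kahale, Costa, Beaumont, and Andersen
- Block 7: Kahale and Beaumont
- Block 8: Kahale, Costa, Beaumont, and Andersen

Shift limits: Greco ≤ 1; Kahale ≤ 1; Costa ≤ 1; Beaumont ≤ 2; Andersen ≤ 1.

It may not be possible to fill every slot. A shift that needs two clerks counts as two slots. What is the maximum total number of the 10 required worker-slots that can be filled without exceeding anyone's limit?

Total capacity across all clerks is 1+1+1+2+1 = 6, and 10 slots are needed, so at most 6 can be filled.
An assignment achieving 6: Block 1→Costa, Block 2→Greco, Block 3→Andersen, Block 5→Beaumont, Block 7→Kahale+Beaumont.
Loads: Greco 1/1, Kahale 1/1, Costa 1/1, Beaumont 2/2, Andersen 1/1.

6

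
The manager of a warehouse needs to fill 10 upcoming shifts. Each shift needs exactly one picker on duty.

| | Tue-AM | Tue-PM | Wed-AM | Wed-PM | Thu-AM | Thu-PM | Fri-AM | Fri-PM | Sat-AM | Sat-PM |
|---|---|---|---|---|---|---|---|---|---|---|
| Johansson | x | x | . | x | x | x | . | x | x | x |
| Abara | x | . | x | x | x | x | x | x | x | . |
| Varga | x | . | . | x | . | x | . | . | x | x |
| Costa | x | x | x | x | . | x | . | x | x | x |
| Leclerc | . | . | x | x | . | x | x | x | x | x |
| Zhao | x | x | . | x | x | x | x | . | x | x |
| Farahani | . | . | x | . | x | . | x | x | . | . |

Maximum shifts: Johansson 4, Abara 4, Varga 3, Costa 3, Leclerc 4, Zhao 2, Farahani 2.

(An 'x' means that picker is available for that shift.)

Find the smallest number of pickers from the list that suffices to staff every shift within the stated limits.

3

10 slots to fill and no one can take more than 4, so at least ⌈10/4⌉ = 3 pickers are needed.
Johansson, Abara, and Varga alone can cover everything: Tue-AM→Abara, Tue-PM→Johansson, Wed-AM→Abara, Wed-PM→Abara, Thu-AM→Johansson, Thu-PM→Varga, Fri-AM→Abara, Fri-PM→Johansson, Sat-AM→Varga, Sat-PM→Johansson.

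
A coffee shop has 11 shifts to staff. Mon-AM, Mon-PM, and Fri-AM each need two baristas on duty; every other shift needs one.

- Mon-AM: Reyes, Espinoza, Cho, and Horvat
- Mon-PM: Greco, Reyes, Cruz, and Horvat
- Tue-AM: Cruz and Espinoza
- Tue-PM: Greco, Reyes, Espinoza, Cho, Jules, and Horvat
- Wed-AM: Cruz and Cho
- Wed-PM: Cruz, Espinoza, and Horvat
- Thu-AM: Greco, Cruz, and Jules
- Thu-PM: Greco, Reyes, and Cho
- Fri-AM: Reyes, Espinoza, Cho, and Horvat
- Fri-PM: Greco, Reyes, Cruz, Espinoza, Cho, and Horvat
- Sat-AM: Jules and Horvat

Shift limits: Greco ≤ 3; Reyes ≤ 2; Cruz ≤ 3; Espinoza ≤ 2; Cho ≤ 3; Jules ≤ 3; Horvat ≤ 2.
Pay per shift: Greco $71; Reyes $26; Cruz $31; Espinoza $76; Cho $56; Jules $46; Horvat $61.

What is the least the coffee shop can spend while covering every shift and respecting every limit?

Picking the cheapest available barista for each shift independently would cost $469, but that ignores the shift limits.
An optimal schedule: Mon-AM→Reyes+Cho, Mon-PM→Horvat+Greco, Tue-AM→Cruz, Tue-PM→Jules, Wed-AM→Cruz, Wed-PM→Cruz, Thu-AM→Jules, Thu-PM→Reyes, Fri-AM→Cho+Horvat, Fri-PM→Cho, Sat-AM→Jules.
Total: 26 + 56 + 61 + 71 + 31 + 46 + 31 + 31 + 46 + 26 + 56 + 61 + 56 + 46 = $644.

$644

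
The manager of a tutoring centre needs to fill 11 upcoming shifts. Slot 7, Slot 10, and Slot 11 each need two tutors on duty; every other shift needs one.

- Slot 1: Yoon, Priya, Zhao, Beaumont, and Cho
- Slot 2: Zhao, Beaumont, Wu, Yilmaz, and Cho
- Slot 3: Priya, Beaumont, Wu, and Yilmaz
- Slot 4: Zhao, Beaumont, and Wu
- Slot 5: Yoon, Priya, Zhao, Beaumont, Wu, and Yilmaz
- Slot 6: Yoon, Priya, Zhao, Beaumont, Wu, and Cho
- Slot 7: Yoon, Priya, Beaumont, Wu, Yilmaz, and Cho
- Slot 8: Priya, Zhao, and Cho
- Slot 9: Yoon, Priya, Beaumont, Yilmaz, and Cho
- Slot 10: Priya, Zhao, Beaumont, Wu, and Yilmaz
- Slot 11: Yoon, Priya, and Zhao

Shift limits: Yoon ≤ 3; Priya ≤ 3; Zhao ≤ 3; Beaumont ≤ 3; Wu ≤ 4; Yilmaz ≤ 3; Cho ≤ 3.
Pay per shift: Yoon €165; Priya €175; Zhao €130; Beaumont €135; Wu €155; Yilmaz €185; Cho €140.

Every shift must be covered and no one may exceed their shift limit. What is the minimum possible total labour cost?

Picking the cheapest available tutor for each shift independently would cost €1885, but that ignores the shift limits.
An optimal schedule: Slot 1→Beaumont, Slot 2→Cho, Slot 3→Beaumont, Slot 4→Zhao, Slot 5→Wu, Slot 6→Wu, Slot 7→Cho+Wu, Slot 8→Zhao, Slot 9→Cho, Slot 10→Beaumont+Wu, Slot 11→Zhao+Yoon.
Total: 135 + 140 + 135 + 130 + 155 + 155 + 140 + 155 + 130 + 140 + 135 + 155 + 130 + 165 = €2000.

€2000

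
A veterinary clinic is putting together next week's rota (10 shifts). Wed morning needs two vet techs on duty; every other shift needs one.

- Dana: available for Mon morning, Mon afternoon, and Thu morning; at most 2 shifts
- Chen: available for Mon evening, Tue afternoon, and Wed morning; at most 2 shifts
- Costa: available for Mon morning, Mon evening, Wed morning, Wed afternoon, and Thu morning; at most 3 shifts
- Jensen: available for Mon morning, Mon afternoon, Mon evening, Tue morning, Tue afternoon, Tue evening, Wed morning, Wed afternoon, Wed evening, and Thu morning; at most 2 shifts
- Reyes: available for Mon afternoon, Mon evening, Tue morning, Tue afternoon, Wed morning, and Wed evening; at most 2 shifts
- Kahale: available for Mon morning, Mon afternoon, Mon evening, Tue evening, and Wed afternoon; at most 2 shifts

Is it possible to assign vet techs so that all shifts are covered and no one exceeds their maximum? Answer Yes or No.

Yes

One valid schedule: Mon morning→Dana, Mon afternoon→Reyes, Mon evening→Costa, Tue morning→Jensen, Tue afternoon→Chen, Tue evening→Jensen, Wed morning→Chen+Costa, Wed afternoon→Costa, Wed evening→Reyes, Thu morning→Dana.
Loads: Dana 2/2, Chen 2/2, Costa 3/3, Jensen 2/2, Reyes 2/2, Kahale 0/2 — all within limits.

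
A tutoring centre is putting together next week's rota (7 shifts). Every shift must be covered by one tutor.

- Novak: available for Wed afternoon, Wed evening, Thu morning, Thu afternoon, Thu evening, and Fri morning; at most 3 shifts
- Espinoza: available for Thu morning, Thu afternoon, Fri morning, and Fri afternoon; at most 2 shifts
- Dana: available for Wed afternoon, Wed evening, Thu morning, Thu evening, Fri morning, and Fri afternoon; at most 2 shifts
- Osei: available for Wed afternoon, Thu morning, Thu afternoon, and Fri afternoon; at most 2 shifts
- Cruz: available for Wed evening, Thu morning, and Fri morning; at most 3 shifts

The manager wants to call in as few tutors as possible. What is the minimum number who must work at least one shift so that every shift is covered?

7 slots to fill and no one can take more than 3, so at least ⌈7/3⌉ = 3 tutors are needed.
Novak, Espinoza, and Dana alone can cover everything: Wed afternoon→Novak, Wed evening→Novak, Thu morning→Espinoza, Thu afternoon→Novak, Thu evening→Dana, Fri morning→Dana, Fri afternoon→Espinoza.

3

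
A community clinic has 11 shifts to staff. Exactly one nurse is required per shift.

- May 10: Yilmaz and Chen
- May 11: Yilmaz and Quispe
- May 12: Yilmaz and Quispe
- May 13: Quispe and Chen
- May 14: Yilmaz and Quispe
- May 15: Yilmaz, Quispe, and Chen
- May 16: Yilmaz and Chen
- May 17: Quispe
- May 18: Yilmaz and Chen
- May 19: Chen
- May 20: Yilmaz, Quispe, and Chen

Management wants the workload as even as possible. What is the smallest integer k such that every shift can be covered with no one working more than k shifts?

4

With 3 nurses and 11 worker-slots to fill, someone must work at least ⌈11/3⌉ = 4 shifts, so k ≥ 4.
k = 4 works: May 10→Yilmaz, May 11→Yilmaz, May 12→Yilmaz, May 13→Quispe, May 14→Yilmaz, May 15→Quispe, May 16→Chen, May 17→Quispe, May 18→Chen, May 19→Chen, May 20→Quispe.
Loads: Yilmaz 4, Quispe 4, Chen 3 — all ≤ 4.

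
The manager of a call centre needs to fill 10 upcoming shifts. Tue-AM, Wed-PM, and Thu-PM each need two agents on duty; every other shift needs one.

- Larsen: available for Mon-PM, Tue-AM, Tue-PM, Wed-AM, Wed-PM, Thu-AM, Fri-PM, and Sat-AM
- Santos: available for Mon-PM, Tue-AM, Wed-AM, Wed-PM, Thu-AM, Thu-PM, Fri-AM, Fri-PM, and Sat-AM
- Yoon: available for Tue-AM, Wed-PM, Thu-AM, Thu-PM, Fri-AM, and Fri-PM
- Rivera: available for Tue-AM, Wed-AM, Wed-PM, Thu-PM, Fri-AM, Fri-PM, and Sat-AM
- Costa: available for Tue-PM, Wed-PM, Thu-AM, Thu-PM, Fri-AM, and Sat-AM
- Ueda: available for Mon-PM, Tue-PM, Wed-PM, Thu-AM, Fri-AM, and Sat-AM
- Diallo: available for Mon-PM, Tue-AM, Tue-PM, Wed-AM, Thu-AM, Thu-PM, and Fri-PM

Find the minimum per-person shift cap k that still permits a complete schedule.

2

With 7 agents and 13 worker-slots to fill, someone must work at least ⌈13/7⌉ = 2 shifts, so k ≥ 2.
k = 2 works: Mon-PM→Larsen, Tue-AM→Rivera+Diallo, Tue-PM→Larsen, Wed-AM→Santos, Wed-PM→Costa+Ueda, Thu-AM→Yoon, Thu-PM→Costa+Diallo, Fri-AM→Santos, Fri-PM→Yoon, Sat-AM→Rivera.
Loads: Larsen 2, Santos 2, Yoon 2, Rivera 2, Costa 2, Ueda 1, Diallo 2 — all ≤ 2.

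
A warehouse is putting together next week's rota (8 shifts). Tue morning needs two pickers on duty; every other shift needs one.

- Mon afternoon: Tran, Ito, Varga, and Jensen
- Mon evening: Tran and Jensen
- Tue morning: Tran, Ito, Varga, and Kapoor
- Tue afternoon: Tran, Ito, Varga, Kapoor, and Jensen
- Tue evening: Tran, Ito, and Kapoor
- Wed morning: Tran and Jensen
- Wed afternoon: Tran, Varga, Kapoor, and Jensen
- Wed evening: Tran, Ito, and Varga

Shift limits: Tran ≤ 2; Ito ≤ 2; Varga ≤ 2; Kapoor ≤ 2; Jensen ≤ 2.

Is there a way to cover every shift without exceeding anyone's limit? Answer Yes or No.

One valid schedule: Mon afternoon→Varga, Mon evening→Tran, Tue morning→Varga+Kapoor, Tue afternoon→Jensen, Tue evening→Ito, Wed morning→Tran, Wed afternoon→Kapoor, Wed evening→Ito.
Loads: Tran 2/2, Ito 2/2, Varga 2/2, Kapoor 2/2, Jensen 1/2 — all within limits.

Yes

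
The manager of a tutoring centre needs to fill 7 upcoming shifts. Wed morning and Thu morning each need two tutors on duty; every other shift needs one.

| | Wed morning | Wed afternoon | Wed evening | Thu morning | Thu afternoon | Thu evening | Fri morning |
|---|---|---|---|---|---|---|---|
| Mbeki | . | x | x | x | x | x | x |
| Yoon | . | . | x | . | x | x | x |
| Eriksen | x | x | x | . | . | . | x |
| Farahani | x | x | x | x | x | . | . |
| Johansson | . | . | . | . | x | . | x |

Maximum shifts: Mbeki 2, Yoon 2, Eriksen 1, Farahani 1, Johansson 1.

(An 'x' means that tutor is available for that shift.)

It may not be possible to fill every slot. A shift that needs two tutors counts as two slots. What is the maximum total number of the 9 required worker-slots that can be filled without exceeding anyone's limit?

7

Total capacity across all tutors is 2+2+1+1+1 = 7, and 9 slots are needed, so at most 7 can be filled.
An assignment achieving 7: Wed morning→Eriksen+Farahani, Wed evening→Yoon, Thu morning→Mbeki, Thu afternoon→Yoon, Thu evening→Mbeki, Fri morning→Johansson.
Loads: Mbeki 2/2, Yoon 2/2, Eriksen 1/1, Farahani 1/1, Johansson 1/1.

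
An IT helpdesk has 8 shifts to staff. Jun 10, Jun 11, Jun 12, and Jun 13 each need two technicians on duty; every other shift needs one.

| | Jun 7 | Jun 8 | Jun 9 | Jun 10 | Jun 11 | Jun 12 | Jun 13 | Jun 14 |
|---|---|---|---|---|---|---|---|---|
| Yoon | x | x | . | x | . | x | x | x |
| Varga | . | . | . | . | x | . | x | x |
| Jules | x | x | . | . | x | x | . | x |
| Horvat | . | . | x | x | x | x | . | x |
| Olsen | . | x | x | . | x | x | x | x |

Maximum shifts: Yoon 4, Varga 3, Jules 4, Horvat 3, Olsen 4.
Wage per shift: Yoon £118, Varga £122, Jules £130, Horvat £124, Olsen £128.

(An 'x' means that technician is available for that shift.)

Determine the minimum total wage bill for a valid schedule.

£1466

Jun 10 can only be covered by Yoon and Horvat, so that assignment is forced.
Picking the cheapest available technician for each shift independently would cost £1448, but that ignores the shift limits.
An optimal schedule: Jun 7→Yoon, Jun 8→Yoon, Jun 9→Horvat, Jun 10→Yoon+Horvat, Jun 11→Varga+Olsen, Jun 12→Horvat+Olsen, Jun 13→Yoon+Varga, Jun 14→Varga.
Total: 118 + 118 + 124 + 118 + 124 + 122 + 128 + 124 + 128 + 118 + 122 + 122 = £1466.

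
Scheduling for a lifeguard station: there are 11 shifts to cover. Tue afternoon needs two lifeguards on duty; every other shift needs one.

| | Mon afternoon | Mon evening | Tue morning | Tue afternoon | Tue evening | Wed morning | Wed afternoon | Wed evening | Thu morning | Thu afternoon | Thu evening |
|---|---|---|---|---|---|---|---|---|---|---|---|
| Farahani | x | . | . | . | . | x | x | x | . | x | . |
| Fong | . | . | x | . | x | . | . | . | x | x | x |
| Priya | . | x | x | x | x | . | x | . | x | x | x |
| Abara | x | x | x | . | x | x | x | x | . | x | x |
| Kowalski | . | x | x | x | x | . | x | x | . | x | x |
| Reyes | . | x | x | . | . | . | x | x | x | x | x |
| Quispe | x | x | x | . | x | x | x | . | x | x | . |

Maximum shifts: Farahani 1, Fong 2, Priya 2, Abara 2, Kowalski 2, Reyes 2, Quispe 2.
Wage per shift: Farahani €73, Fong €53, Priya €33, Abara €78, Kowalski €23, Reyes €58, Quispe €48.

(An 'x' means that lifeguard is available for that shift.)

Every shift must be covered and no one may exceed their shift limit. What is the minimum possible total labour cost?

Tue afternoon can only be covered by Priya and Kowalski, so that assignment is forced.
Picking the cheapest available lifeguard for each shift independently would cost €346, but that ignores the shift limits.
An optimal schedule: Mon afternoon→Quispe, Mon evening→Reyes, Tue morning→Reyes, Tue afternoon→Kowalski+Priya, Tue evening→Fong, Wed morning→Quispe, Wed afternoon→Farahani, Wed evening→Kowalski, Thu morning→Priya, Thu afternoon→Abara, Thu evening→Fong.
Total: 48 + 58 + 58 + 23 + 33 + 53 + 48 + 73 + 23 + 33 + 78 + 53 = €581.

€581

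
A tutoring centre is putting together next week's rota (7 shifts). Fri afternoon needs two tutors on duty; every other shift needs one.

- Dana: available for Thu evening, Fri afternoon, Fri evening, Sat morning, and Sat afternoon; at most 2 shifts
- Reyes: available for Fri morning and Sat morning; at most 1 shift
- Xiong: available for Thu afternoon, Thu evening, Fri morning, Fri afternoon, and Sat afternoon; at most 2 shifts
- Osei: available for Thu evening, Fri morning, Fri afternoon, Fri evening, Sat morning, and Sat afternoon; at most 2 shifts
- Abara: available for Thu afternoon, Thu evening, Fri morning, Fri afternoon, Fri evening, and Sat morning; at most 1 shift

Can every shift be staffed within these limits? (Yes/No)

Yes

One valid schedule: Thu afternoon→Xiong, Thu evening→Xiong, Fri morning→Reyes, Fri afternoon→Osei+Abara, Fri evening→Dana, Sat morning→Osei, Sat afternoon→Dana.
Loads: Dana 2/2, Reyes 1/1, Xiong 2/2, Osei 2/2, Abara 1/1 — all within limits.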